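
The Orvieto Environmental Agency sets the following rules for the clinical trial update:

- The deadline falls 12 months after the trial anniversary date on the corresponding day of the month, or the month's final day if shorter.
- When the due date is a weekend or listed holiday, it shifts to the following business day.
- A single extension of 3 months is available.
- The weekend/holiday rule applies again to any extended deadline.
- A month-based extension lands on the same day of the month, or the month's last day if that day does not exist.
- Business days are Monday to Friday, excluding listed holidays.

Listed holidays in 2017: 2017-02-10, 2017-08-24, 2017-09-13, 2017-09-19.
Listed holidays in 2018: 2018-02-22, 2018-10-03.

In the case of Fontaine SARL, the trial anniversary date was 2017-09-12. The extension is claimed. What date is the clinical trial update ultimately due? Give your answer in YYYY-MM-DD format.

12 months from 2017-09-12 is 2018-09-12.
2018-09-12 falls on a Wednesday, which is a business day, so no adjustment is needed.
Add 3 months to 2018-09-12: 2018-12-12.
2018-12-12 is a Wednesday and not a listed holiday, so it stands.
So the filing is due 2018-12-12.

2018-12-12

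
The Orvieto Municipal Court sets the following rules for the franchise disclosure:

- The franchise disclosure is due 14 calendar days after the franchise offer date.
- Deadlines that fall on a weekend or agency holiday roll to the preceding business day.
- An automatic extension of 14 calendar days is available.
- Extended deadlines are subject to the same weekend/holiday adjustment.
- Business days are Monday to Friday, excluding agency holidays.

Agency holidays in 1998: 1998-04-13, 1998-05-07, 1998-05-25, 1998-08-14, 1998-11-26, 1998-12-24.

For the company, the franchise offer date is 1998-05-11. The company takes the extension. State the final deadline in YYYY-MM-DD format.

Adding 14 calendar days to 1998-05-11 gives 1998-05-25.
1998-05-25 is a listed holiday; the preceding business day is 1998-05-22 (Friday).
Applying the 14-calendar-day extension: 1998-05-22 + 14 days = 1998-06-05.
1998-06-05 is a Friday and not a listed holiday, so it stands.
Deadline: 1998-06-05.

1998-06-05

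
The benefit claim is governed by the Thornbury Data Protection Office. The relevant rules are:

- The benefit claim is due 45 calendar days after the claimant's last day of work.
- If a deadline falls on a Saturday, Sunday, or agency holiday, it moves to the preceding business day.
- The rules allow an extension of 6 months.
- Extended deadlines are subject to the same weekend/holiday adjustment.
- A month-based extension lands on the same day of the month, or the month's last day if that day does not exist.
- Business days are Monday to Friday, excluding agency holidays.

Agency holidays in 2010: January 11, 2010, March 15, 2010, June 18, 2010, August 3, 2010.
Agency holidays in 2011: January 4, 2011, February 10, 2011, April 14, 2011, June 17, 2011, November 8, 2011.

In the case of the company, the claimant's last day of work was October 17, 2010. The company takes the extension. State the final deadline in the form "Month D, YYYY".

June 1, 2011

45 calendar days after October 17, 2010 is December 1, 2010.
December 1, 2010 is a Wednesday and not a listed holiday, so it stands.
Applying the 6 months extension: 6 months after December 1, 2010 is June 1, 2011.
Since June 1, 2011 is a Wednesday and not a holiday, the date is unchanged.
Final deadline: June 1, 2011.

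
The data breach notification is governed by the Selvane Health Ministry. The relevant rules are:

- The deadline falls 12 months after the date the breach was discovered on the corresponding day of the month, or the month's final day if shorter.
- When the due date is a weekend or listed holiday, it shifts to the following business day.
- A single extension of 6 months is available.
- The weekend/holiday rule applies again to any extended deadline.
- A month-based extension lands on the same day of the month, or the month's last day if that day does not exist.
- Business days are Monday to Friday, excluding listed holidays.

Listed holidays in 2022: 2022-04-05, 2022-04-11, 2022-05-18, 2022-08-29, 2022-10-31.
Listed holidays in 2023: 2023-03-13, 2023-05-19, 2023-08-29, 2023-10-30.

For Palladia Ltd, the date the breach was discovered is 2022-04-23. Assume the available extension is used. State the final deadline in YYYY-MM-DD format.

12 months from 2022-04-23 is 2023-04-23.
2023-04-23 falls on a Sunday. Rolling to the next business day gives 2023-04-24, a Monday.
Applying the 6 months extension: 6 months after 2023-04-24 is 2023-10-24.
2023-10-24 falls on a Tuesday, which is a business day, so no adjustment is needed.
Final deadline: 2023-10-24.

2023-10-24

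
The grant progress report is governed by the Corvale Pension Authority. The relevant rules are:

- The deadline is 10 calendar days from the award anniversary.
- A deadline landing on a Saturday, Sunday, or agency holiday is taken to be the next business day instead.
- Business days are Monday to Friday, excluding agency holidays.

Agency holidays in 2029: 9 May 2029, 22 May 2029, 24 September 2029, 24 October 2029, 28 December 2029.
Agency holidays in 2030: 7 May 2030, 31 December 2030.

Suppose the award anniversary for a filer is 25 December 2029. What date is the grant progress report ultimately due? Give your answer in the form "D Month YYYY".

Adding 10 calendar days to 25 December 2029 gives 4 January 2030.
4 January 2030 falls on a Friday, which is a business day, so no adjustment is needed.
The final due date is 4 January 2030.

4 January 2030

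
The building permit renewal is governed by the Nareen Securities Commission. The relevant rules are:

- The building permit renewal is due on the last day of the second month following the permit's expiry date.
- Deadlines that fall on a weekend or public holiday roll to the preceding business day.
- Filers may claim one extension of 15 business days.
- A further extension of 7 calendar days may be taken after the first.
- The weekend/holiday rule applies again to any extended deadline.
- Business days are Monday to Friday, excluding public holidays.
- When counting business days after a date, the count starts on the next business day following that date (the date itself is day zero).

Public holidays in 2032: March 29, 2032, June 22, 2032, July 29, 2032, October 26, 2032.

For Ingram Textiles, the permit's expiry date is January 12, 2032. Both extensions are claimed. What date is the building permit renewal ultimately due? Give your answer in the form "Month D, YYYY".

April 28, 2032

The second month after January 12, 2032 is March 2032, whose last day is March 31, 2032.
March 31, 2032 falls on a Wednesday, which is a business day, so no adjustment is needed.
The 15-business-day extension runs from March 31, 2032 to April 21, 2032.
April 21, 2032 is a Wednesday and not a listed holiday, so it stands.
With the 7-day extension, April 21, 2032 becomes April 28, 2032.
April 28, 2032 falls on a Wednesday, which is a business day, so no adjustment is needed.
Final deadline: April 28, 2032.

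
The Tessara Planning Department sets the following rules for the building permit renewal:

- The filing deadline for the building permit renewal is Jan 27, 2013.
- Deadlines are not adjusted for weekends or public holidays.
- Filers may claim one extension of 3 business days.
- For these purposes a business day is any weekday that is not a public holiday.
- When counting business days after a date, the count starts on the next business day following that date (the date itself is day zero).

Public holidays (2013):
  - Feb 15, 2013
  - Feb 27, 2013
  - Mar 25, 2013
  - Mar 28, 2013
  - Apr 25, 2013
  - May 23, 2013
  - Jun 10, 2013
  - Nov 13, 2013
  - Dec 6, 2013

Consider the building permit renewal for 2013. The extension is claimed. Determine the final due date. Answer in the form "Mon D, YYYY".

The statutory due date is Jan 27, 2013.
Jan 27, 2013 is a Sunday; no weekend or holiday adjustment applies.
Counting 3 further business days from Jan 27, 2013 reaches Jan 30, 2013.
Jan 30, 2013 falls on a Wednesday. The rules make no weekend/holiday allowance, so it remains Jan 30, 2013.
So the filing is due Jan 30, 2013.

Jan 30, 2013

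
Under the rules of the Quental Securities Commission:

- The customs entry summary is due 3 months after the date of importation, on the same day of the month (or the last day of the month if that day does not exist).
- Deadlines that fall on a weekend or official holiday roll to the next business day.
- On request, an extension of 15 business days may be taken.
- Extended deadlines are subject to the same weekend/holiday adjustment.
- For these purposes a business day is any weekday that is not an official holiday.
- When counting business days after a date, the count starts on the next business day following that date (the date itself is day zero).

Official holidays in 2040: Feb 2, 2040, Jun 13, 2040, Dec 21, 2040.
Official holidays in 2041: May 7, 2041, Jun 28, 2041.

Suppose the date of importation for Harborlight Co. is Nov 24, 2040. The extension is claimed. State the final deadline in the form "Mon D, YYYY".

Moving 3 months forward from Nov 24, 2040 on the corresponding day gives Feb 24, 2041.
Feb 24, 2041 falls on a Sunday. Rolling to the next business day gives Feb 25, 2041, a Monday.
Counting 15 further business days from Feb 25, 2041 reaches Mar 18, 2041.
Mar 18, 2041 (Monday) is already a business day.
The final due date is Mar 18, 2041.

Mar 18, 2041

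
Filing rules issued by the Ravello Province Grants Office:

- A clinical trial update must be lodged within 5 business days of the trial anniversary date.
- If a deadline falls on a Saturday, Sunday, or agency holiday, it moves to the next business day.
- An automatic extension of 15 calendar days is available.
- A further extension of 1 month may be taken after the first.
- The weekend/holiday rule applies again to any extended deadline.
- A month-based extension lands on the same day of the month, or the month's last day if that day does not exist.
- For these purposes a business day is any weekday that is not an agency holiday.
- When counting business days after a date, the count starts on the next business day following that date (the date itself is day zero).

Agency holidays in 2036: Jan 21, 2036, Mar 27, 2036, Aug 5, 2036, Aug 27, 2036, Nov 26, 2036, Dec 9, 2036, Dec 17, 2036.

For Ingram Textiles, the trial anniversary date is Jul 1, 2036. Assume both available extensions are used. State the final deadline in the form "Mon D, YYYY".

Starting the day after Jul 1, 2036 and counting 5 business days lands on Jul 8, 2036.
Jul 8, 2036 is a Tuesday and not a listed holiday, so it stands.
Applying the 15-calendar-day extension: Jul 8, 2036 + 15 days = Jul 23, 2036.
Jul 23, 2036 is a Wednesday and not a listed holiday, so it stands.
Applying the 1 month extension: 1 month after Jul 23, 2036 is Aug 23, 2036.
Because Aug 23, 2036 is a Saturday, the deadline becomes Aug 25, 2036 (Monday).
Deadline: Aug 25, 2036.

Aug 25, 2036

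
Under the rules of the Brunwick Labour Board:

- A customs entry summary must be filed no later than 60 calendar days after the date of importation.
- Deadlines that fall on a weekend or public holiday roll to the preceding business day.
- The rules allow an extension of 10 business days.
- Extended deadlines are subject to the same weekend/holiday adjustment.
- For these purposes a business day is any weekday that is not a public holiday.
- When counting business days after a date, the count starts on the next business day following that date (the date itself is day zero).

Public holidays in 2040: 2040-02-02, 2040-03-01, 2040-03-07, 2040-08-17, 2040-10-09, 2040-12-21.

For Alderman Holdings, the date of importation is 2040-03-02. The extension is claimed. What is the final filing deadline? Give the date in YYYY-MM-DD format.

2040-05-15

Trigger date 2040-03-02 + 60 calendar days = 2040-05-01.
2040-05-01 is a Tuesday and not a listed holiday, so it stands.
Counting 10 further business days from 2040-05-01 reaches 2040-05-15.
2040-05-15 is a Tuesday and not a listed holiday, so it stands.
Deadline: 2040-05-15.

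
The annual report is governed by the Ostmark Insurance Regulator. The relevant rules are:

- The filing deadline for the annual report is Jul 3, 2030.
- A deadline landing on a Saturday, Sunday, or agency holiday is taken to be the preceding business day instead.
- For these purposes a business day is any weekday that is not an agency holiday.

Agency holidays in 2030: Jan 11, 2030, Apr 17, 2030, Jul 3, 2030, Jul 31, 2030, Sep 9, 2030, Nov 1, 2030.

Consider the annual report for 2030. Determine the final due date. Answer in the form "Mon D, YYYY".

Jul 2, 2030

The stated deadline is Jul 3, 2030.
Jul 3, 2030 is a listed holiday, so it moves to the preceding business day, Jul 2, 2030 (Tuesday).
The final due date is Jul 2, 2030.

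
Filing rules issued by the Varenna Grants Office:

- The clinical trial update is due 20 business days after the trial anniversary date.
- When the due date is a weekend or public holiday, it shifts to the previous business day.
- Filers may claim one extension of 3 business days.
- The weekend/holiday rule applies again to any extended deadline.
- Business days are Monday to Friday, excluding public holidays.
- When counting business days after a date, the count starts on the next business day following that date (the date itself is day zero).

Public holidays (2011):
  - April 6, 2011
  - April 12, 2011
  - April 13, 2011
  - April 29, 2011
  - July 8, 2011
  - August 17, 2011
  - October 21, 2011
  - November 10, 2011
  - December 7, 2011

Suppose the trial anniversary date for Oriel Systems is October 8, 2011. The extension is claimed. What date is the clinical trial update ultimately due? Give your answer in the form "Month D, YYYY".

Counting 20 business days after October 8, 2011 (skipping weekends and listed holidays) reaches November 7, 2011.
November 7, 2011 falls on a Monday, which is a business day, so no adjustment is needed.
Applying the 3-business-day extension: 3 business days after November 7, 2011 is November 11, 2011.
November 11, 2011 is a Friday and not a listed holiday, so it stands.
So the filing is due November 11, 2011.

November 11, 2011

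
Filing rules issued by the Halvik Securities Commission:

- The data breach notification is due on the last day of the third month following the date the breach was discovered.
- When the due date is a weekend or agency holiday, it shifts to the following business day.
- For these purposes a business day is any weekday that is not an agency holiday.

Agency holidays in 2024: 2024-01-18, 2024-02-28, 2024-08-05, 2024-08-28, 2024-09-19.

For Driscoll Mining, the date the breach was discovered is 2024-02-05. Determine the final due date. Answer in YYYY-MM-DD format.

2024-05-31

3 months after 2024-02-05 is May 2024; that month ends on 2024-05-31.
2024-05-31 falls on a Friday, which is a business day, so no adjustment is needed.
So the filing is due 2024-05-31.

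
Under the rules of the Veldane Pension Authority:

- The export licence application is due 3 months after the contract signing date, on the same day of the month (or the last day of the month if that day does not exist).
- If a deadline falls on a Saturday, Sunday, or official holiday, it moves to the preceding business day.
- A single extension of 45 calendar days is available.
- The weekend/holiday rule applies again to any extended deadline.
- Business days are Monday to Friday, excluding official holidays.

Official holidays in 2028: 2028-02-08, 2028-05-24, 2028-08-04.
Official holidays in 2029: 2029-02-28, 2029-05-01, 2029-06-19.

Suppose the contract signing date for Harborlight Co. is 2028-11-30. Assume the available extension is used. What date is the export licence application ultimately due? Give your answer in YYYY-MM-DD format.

2029-04-13

3 months after 2028-11-30, on the same day of the month, is 2029-02-28 (day 30 does not exist in February, so the month's last day is used).
2029-02-28 falls on a listed holiday. Rolling to the preceding business day gives 2029-02-27, a Tuesday.
The 45-calendar-day extension moves the deadline from 2029-02-27 to 2029-04-13.
2029-04-13 is a Friday and not a listed holiday, so it stands.
Final deadline: 2029-04-13.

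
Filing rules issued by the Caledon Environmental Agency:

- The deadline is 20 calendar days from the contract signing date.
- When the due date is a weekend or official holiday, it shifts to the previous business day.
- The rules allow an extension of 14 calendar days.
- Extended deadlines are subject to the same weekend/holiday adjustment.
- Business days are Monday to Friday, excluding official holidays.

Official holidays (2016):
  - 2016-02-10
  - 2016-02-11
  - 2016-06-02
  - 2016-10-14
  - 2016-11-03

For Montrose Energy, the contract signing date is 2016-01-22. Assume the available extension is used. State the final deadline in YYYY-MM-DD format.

2016-02-23

Adding 20 calendar days to 2016-01-22 gives 2016-02-11.
2016-02-11 falls on a listed holiday. Rolling to the preceding business day gives 2016-02-09, a Tuesday.
Applying the 14-calendar-day extension: 2016-02-09 + 14 days = 2016-02-23.
2016-02-23 is a Tuesday and not a listed holiday, so it stands.
Final deadline: 2016-02-23.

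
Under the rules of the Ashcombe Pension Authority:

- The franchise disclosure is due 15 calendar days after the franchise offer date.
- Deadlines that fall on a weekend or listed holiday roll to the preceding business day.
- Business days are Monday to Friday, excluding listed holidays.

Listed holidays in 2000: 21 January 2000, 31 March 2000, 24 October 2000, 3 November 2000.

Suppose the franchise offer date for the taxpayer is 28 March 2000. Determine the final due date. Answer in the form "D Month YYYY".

Trigger date 28 March 2000 + 15 calendar days = 12 April 2000.
Since 12 April 2000 is a Wednesday and not a holiday, the date is unchanged.
The final due date is 12 April 2000.

12 April 2000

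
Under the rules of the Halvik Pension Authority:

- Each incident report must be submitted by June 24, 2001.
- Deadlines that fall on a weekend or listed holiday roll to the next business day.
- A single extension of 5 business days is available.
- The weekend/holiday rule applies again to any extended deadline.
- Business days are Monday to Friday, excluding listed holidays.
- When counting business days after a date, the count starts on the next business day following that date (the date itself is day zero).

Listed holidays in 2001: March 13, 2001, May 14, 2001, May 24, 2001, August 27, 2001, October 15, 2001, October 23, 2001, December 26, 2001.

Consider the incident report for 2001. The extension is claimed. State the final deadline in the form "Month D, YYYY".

The statutory due date is June 24, 2001.
June 24, 2001 falls on a Sunday. Rolling to the next business day gives June 25, 2001, a Monday.
Applying the 5-business-day extension: 5 business days after June 25, 2001 is July 2, 2001.
Since July 2, 2001 is a Monday and not a holiday, the date is unchanged.
So the filing is due July 2, 2001.

July 2, 2001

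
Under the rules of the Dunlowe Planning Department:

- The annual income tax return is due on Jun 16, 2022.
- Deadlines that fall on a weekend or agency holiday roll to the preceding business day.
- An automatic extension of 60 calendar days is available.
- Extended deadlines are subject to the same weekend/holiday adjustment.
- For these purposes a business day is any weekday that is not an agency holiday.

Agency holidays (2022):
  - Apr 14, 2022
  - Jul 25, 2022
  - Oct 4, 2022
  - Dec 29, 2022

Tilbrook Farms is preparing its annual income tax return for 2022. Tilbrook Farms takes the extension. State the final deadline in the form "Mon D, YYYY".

The statutory due date is Jun 16, 2022.
Jun 16, 2022 is a Thursday and not a listed holiday, so it stands.
With the 60-day extension, Jun 16, 2022 becomes Aug 15, 2022.
Since Aug 15, 2022 is a Monday and not a holiday, the date is unchanged.
So the filing is due Aug 15, 2022.

Aug 15, 2022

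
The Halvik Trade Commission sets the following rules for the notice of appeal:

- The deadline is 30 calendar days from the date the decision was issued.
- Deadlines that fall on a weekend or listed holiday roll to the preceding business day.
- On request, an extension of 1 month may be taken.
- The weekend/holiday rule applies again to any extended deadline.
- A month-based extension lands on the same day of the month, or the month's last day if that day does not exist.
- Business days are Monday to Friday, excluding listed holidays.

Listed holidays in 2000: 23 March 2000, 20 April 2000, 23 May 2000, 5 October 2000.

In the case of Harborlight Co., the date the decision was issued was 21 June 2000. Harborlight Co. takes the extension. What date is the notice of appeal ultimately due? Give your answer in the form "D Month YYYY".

From 21 June 2000, 30 calendar days later is 21 July 2000.
21 July 2000 is a Friday and not a listed holiday, so it stands.
Add 1 month to 21 July 2000: 21 August 2000.
21 August 2000 (Monday) is already a business day.
The final due date is 21 August 2000.

21 August 2000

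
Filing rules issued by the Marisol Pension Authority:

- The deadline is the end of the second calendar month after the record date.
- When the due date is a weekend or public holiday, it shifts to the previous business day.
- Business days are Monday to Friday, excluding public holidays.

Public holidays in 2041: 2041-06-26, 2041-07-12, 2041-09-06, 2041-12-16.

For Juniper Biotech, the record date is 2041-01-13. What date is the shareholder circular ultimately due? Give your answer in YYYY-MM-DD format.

2041-03-29

2 months after 2041-01-13 falls in March 2041; the last day of that month is 2041-03-31.
2041-03-31 is a Sunday, so it moves to the preceding business day, 2041-03-29 (Friday).
Deadline: 2041-03-29.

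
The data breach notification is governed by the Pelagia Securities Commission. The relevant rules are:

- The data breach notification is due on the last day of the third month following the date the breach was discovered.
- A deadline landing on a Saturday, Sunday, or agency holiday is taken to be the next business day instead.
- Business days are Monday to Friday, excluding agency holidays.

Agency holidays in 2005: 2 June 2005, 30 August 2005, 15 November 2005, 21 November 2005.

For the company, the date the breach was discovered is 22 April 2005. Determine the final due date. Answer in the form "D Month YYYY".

1 August 2005

3 months after 22 April 2005 is July 2005; that month ends on 31 July 2005.
31 July 2005 is a Sunday; the next business day is 1 August 2005 (Monday).
The final due date is 1 August 2005.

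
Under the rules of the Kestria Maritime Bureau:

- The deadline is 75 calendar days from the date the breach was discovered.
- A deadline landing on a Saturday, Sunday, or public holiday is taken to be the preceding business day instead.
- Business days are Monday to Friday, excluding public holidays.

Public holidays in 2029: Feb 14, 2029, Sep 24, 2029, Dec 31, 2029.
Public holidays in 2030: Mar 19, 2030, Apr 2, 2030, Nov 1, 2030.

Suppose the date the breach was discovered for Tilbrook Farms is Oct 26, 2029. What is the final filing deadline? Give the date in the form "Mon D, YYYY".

Jan 9, 2030

Trigger date Oct 26, 2029 + 75 calendar days = Jan 9, 2030.
Jan 9, 2030 falls on a Wednesday, which is a business day, so no adjustment is needed.
So the filing is due Jan 9, 2030.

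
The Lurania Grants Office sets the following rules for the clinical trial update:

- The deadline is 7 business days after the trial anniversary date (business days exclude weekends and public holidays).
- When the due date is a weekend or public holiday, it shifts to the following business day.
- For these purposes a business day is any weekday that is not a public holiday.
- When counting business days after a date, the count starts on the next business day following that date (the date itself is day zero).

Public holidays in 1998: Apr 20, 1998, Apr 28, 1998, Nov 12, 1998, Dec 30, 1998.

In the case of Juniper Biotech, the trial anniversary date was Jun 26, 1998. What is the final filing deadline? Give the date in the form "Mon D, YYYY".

Jul 7, 1998

Counting 7 business days after Jun 26, 1998 (skipping weekends and listed holidays) reaches Jul 7, 1998.
Jul 7, 1998 is a Tuesday and not a listed holiday, so it stands.
Deadline: Jul 7, 1998.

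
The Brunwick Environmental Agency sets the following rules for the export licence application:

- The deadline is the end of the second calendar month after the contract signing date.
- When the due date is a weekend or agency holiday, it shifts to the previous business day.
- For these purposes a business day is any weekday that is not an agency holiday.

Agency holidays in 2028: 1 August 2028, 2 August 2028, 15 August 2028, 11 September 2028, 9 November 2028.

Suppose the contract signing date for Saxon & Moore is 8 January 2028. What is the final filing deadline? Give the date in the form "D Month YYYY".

The second month after 8 January 2028 is March 2028, whose last day is 31 March 2028.
Since 31 March 2028 is a Friday and not a holiday, the date is unchanged.
Final deadline: 31 March 2028.

31 March 2028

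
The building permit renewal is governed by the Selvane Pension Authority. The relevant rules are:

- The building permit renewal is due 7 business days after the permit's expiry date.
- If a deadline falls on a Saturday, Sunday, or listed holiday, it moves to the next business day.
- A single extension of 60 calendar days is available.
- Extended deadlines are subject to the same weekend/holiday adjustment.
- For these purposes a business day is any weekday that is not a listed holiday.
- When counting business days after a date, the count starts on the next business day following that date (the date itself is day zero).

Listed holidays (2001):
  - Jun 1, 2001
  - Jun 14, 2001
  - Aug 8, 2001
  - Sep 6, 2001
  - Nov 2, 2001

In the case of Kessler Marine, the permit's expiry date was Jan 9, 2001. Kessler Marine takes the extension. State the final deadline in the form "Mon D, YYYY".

Mar 19, 2001

Counting 7 business days after Jan 9, 2001 (skipping weekends and listed holidays) reaches Jan 18, 2001.
Jan 18, 2001 (Thursday) is already a business day.
Applying the 60-calendar-day extension: Jan 18, 2001 + 60 days = Mar 19, 2001.
Mar 19, 2001 is a Monday and not a listed holiday, so it stands.
So the filing is due Mar 19, 2001.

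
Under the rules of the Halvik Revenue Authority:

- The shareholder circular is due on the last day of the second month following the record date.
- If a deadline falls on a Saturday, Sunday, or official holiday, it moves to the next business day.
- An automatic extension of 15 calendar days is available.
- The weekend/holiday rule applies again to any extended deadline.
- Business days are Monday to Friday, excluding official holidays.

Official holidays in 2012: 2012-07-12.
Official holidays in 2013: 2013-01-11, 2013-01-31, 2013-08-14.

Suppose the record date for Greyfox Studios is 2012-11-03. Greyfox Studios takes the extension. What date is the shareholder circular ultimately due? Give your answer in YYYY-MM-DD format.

2013-02-18

The second month after 2012-11-03 is January 2013, whose last day is 2013-01-31.
2013-01-31 is a listed holiday, so it moves to the next business day, 2013-02-01 (Friday).
The 15-calendar-day extension moves the deadline from 2013-02-01 to 2013-02-16.
2013-02-16 is a Saturday; the next business day is 2013-02-18 (Monday).
The final due date is 2013-02-18.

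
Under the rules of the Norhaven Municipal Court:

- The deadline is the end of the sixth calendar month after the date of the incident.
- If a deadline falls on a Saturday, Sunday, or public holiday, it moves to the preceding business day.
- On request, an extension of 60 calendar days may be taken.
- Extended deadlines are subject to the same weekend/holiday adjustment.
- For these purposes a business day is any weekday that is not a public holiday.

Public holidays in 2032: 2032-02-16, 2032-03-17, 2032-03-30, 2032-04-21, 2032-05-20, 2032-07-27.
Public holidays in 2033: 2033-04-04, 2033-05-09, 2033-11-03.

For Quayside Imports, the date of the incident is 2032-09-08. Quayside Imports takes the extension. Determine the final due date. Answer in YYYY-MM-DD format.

6 months after 2032-09-08 falls in March 2033; the last day of that month is 2033-03-31.
2033-03-31 falls on a Thursday, which is a business day, so no adjustment is needed.
The 60-calendar-day extension moves the deadline from 2033-03-31 to 2033-05-30.
Since 2033-05-30 is a Monday and not a holiday, the date is unchanged.
So the filing is due 2033-05-30.

2033-05-30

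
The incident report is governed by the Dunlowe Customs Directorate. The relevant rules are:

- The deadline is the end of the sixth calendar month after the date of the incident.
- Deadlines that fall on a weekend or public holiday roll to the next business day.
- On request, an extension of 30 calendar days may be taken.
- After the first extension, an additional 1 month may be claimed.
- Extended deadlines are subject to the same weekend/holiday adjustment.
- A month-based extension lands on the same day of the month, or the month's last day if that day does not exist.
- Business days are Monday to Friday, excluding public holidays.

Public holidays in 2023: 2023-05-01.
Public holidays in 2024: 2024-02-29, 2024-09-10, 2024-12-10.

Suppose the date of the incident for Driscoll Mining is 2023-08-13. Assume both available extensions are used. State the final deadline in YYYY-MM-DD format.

6 months after 2023-08-13 falls in February 2024; the last day of that month is 2024-02-29.
Because 2024-02-29 is a listed holiday, the deadline becomes 2024-03-01 (Friday).
The 30-calendar-day extension moves the deadline from 2024-03-01 to 2024-03-31.
Because 2024-03-31 is a Sunday, the deadline becomes 2024-04-01 (Monday).
The 1 month extension carries 2024-04-01 to 2024-05-01.
2024-05-01 (Wednesday) is already a business day.
Deadline: 2024-05-01.

2024-05-01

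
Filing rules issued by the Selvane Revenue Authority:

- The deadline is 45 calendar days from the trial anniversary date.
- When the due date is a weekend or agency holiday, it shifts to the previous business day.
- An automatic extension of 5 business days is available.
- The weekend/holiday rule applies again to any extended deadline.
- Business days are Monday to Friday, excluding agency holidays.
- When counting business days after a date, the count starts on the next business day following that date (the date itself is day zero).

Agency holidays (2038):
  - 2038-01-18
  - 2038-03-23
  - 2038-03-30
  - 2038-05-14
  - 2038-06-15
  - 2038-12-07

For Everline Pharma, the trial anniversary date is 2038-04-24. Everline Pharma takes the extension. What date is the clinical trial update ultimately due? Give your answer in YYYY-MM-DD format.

2038-06-16

From 2038-04-24, 45 calendar days later is 2038-06-08.
Since 2038-06-08 is a Tuesday and not a holiday, the date is unchanged.
Counting 5 further business days from 2038-06-08 reaches 2038-06-16.
Since 2038-06-16 is a Wednesday and not a holiday, the date is unchanged.
So the filing is due 2038-06-16.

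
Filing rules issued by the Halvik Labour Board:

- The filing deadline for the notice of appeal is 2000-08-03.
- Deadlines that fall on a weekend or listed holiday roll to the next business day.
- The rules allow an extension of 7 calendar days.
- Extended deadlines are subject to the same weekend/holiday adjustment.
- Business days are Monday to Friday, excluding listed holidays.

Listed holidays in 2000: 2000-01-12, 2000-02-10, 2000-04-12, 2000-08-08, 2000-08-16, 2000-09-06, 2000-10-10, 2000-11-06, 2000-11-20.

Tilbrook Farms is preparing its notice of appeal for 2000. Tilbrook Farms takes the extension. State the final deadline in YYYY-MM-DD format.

2000-08-10

The stated deadline is 2000-08-03.
2000-08-03 (Thursday) is already a business day.
Add the 7 calendar-day extension to 2000-08-03: 2000-08-10.
2000-08-10 falls on a Thursday, which is a business day, so no adjustment is needed.
Final deadline: 2000-08-10.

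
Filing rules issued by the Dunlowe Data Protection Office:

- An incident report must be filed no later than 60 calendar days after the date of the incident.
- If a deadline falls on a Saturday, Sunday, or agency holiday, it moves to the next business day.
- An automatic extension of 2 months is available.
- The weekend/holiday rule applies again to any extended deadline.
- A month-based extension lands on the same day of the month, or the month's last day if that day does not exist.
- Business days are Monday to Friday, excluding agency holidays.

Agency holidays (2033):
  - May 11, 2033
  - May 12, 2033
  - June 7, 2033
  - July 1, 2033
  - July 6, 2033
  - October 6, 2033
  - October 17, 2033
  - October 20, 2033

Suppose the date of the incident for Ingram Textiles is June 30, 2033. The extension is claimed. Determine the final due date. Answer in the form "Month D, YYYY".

October 31, 2033

60 calendar days after June 30, 2033 is August 29, 2033.
August 29, 2033 falls on a Monday, which is a business day, so no adjustment is needed.
The 2 months extension carries August 29, 2033 to October 29, 2033.
Because October 29, 2033 is a Saturday, the deadline becomes October 31, 2033 (Monday).
Deadline: October 31, 2033.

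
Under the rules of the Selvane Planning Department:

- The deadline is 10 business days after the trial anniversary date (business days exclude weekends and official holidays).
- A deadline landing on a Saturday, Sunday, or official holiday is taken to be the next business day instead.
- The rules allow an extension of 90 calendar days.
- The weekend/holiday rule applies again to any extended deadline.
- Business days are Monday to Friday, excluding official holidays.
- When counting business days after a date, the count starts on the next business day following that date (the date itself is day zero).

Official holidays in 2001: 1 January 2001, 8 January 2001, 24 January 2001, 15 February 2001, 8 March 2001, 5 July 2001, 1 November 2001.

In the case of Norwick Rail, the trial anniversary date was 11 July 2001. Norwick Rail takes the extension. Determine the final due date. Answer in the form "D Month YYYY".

23 October 2001

Starting the day after 11 July 2001 and counting 10 business days lands on 25 July 2001.
25 July 2001 is a Wednesday and not a listed holiday, so it stands.
Applying the 90-calendar-day extension: 25 July 2001 + 90 days = 23 October 2001.
23 October 2001 is a Tuesday and not a listed holiday, so it stands.
Deadline: 23 October 2001.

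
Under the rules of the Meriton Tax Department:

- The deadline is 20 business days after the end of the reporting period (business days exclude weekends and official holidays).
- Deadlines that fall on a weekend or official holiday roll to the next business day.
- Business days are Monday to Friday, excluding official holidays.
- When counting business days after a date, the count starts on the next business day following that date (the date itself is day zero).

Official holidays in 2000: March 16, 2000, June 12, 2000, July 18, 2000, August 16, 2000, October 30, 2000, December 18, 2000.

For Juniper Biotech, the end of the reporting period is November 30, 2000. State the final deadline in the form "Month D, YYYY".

December 29, 2000

Starting the day after November 30, 2000 and counting 20 business days lands on December 29, 2000.
Since December 29, 2000 is a Friday and not a holiday, the date is unchanged.
The final due date is December 29, 2000.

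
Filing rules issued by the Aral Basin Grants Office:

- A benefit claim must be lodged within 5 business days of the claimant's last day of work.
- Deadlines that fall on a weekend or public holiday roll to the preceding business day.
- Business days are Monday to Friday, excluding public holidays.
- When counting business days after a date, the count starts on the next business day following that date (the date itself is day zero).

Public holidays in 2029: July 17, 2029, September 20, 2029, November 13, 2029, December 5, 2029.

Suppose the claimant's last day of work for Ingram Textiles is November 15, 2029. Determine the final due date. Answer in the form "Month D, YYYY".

November 22, 2029

Counting 5 business days after November 15, 2029 (skipping weekends and listed holidays) reaches November 22, 2029.
November 22, 2029 (Thursday) is already a business day.
Final deadline: November 22, 2029.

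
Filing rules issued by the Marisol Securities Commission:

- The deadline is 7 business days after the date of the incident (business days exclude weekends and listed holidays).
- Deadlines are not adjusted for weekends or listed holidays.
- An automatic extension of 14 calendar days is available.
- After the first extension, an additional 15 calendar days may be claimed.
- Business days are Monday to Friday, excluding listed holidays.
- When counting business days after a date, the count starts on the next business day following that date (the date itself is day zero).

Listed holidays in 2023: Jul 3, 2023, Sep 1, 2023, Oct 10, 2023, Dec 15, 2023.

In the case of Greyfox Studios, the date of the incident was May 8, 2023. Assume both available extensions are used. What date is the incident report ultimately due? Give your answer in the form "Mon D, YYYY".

Jun 15, 2023

7 business days after May 8, 2023, excluding weekends and holidays, is May 17, 2023.
May 17, 2023 falls on a Wednesday. The rules make no weekend/holiday allowance, so it remains May 17, 2023.
Add the 14 calendar-day extension to May 17, 2023: May 31, 2023.
No adjustment is made for weekends or holidays, so May 31, 2023 stands.
The 15-calendar-day extension moves the deadline from May 31, 2023 to Jun 15, 2023.
No adjustment is made for weekends or holidays, so Jun 15, 2023 stands.
The final due date is Jun 15, 2023.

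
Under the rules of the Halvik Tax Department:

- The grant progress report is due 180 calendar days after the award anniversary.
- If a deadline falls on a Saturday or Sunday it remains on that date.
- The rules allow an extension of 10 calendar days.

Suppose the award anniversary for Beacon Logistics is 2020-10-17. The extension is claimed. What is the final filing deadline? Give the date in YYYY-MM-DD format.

Adding 180 calendar days to 2020-10-17 gives 2021-04-15.
No adjustment is made for weekends or holidays, so 2021-04-15 stands.
With the 10-day extension, 2021-04-15 becomes 2021-04-25.
2021-04-25 falls on a Sunday. The rules make no weekend/holiday allowance, so it remains 2021-04-25.
Deadline: 2021-04-25.

2021-04-25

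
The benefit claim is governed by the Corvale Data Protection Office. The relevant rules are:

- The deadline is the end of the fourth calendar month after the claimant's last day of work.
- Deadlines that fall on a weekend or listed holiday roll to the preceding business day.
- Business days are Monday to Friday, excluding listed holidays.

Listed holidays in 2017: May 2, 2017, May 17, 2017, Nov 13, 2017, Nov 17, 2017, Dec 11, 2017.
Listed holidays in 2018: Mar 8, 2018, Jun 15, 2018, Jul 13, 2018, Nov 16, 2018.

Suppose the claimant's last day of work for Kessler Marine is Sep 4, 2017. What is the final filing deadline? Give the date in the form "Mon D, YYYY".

4 months after Sep 4, 2017 is January 2018; that month ends on Jan 31, 2018.
Since Jan 31, 2018 is a Wednesday and not a holiday, the date is unchanged.
The final due date is Jan 31, 2018.

Jan 31, 2018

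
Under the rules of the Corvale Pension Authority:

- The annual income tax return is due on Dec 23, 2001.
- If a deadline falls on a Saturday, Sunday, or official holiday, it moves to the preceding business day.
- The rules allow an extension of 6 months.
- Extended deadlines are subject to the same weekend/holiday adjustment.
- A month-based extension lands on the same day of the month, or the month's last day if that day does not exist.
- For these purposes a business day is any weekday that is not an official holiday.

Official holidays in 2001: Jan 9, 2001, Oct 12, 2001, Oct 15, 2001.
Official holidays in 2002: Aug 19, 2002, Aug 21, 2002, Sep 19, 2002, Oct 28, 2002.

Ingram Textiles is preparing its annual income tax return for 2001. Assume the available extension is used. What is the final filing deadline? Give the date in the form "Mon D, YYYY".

Start from the fixed due date, Dec 23, 2001.
Dec 23, 2001 falls on a Sunday. Rolling to the preceding business day gives Dec 21, 2001, a Friday.
Add 6 months to Dec 21, 2001: Jun 21, 2002.
Jun 21, 2002 falls on a Friday, which is a business day, so no adjustment is needed.
So the filing is due Jun 21, 2002.

Jun 21, 2002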